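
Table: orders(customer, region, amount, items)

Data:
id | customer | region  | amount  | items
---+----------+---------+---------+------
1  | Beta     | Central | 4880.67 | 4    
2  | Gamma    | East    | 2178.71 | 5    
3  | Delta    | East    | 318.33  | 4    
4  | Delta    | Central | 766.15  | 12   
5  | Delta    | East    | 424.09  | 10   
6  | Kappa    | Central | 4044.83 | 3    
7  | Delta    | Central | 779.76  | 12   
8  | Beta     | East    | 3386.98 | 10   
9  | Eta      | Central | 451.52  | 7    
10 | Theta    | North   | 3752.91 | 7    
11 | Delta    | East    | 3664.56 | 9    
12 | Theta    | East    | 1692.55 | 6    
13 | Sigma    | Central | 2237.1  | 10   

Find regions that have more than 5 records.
SELECT region, COUNT(*) as cnt
FROM orders
GROUP BY region
HAVING COUNT(*) > 5

Result:
  Central: 6
  East: 6

Note: HAVING filters groups after aggregation, WHERE filters rows before.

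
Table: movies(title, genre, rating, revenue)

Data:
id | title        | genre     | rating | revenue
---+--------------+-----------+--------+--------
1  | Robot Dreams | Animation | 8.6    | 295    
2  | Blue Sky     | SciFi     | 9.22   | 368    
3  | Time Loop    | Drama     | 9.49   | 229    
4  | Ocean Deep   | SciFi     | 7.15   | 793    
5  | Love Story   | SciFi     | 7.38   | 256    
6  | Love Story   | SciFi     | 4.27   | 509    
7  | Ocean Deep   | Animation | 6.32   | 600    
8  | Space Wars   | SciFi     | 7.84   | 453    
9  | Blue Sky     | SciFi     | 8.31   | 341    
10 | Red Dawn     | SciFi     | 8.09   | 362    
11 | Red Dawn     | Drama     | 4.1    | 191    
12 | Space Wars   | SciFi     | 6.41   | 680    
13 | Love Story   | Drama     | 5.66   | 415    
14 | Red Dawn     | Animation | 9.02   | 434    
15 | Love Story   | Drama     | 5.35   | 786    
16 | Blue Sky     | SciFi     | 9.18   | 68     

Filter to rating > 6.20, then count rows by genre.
SELECT genre, COUNT(*)
FROM movies
WHERE rating > 6.20
GROUP BY genre

Note: WHERE filters rows before grouping.

Result:
  Animation: 3
  Drama: 1
  SciFi: 8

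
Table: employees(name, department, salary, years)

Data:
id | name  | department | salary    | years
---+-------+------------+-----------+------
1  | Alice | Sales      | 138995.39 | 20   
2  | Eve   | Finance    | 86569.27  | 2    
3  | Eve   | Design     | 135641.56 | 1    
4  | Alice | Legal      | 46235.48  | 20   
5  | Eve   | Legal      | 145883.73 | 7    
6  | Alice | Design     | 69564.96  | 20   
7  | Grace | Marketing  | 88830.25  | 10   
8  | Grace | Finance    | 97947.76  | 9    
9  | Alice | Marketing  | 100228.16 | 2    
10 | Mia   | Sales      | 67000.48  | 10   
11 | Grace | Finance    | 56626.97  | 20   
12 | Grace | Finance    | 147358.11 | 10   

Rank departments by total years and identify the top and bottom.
SELECT department, SUM(years)
FROM employees
GROUP BY department
ORDER BY SUM(years)

All groups:
  Marketing: 12
  Design: 21
  Legal: 27
  Sales: 30
  Finance: 41

Highest: Finance (41)
Lowest: Marketing (12)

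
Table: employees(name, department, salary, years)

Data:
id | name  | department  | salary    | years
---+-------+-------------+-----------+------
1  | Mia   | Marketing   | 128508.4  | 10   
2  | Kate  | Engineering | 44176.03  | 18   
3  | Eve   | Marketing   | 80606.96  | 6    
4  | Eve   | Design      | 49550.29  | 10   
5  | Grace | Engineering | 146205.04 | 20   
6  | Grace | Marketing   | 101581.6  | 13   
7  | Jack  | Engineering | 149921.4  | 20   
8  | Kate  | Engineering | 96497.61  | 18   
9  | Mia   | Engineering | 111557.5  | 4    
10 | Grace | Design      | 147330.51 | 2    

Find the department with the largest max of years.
SELECT department, MAX(years) as val
FROM employees
GROUP BY department
ORDER BY val DESC
LIMIT 1

Result: Engineering with max(years) = 20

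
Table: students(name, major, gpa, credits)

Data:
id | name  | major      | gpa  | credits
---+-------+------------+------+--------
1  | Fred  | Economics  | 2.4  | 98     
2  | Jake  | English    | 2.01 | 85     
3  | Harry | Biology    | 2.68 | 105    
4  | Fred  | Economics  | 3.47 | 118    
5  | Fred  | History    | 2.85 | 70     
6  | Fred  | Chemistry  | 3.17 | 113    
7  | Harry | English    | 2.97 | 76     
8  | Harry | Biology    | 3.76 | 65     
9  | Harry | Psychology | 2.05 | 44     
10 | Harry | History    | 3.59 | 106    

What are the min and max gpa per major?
SELECT major, MIN(gpa), MAX(gpa)
FROM students
GROUP BY major

Result:
  Biology: min=2.68, max=3.76
  Chemistry: min=3.17, max=3.17
  Economics: min=2.40, max=3.47
  English: min=2.01, max=2.97
  History: min=2.85, max=3.59
  Psychology: min=2.05, max=2.05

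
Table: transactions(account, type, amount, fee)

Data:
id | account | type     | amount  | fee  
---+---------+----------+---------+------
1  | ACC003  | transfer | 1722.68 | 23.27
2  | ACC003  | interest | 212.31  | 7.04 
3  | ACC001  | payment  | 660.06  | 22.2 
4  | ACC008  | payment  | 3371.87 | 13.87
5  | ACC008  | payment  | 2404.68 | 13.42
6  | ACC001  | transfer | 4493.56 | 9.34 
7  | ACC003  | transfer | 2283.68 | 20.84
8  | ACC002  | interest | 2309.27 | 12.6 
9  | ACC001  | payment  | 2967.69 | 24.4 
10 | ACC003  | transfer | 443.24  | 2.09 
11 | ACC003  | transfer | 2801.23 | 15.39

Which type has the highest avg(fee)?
SELECT type, AVG(fee) as val
FROM transactions
GROUP BY type
ORDER BY val DESC
LIMIT 1

Result: payment with avg(fee) = 18.47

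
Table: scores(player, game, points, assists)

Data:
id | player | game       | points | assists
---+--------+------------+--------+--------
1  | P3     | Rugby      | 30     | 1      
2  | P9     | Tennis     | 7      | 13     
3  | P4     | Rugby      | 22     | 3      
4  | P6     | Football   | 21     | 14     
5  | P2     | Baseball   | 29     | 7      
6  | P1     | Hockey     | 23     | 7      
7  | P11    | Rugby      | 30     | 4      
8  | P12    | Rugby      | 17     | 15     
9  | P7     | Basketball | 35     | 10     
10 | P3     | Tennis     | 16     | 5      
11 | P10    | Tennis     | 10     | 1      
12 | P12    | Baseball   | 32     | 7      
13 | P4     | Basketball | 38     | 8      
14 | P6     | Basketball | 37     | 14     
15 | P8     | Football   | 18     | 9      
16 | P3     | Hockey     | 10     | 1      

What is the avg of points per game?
SELECT game, AVG(points) as result
FROM scores
GROUP BY game

Result:
  Baseball: 30.50
  Basketball: 36.67
  Football: 19.50
  Hockey: 16.50
  Rugby: 24.75
  Tennis: 11.00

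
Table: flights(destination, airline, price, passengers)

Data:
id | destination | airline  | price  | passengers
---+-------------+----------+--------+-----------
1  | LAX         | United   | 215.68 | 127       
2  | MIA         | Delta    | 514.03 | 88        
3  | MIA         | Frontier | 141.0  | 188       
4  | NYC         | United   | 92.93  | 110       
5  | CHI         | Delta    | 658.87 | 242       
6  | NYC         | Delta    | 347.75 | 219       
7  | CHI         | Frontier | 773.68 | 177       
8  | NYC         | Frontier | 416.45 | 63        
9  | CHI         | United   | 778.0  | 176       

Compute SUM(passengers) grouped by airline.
SELECT airline, SUM(passengers) as result
FROM flights
GROUP BY airline

Result:
  Delta: 549
  Frontier: 428
  United: 413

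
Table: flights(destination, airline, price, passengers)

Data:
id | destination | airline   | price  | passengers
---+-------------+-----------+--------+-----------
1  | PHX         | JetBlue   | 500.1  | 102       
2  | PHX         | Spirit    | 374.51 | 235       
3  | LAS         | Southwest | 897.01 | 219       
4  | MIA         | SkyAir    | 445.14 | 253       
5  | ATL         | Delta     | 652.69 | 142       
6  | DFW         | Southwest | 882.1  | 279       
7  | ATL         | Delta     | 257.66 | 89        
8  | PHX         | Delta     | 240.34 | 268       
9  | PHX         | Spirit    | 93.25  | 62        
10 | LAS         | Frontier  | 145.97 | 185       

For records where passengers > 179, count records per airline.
SELECT airline, COUNT(*)
FROM flights
WHERE passengers > 179
GROUP BY airline

Note: WHERE filters rows before grouping.

Result:
  Delta: 1
  Frontier: 1
  SkyAir: 1
  Southwest: 2
  Spirit: 1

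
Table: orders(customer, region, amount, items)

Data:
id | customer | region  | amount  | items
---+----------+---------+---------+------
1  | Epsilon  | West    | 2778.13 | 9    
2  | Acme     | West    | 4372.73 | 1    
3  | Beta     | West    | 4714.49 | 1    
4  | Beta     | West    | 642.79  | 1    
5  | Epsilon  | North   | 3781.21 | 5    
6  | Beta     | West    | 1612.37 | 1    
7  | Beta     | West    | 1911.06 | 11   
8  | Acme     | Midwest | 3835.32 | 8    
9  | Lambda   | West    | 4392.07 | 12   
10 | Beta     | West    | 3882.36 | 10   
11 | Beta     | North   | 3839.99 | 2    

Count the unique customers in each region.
SELECT region, COUNT(DISTINCT customer)
FROM orders
GROUP BY region

Result:
  Midwest: 1 distinct
  North: 2 distinct
  West: 4 distinct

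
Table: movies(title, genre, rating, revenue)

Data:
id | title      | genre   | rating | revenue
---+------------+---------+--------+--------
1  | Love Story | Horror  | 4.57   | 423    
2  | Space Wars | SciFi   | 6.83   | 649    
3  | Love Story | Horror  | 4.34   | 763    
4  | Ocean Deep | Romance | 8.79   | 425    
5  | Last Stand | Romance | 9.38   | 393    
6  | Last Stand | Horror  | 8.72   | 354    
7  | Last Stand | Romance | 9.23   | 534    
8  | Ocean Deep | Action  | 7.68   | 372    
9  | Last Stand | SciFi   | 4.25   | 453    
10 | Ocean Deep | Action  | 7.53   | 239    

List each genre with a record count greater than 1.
SELECT genre, COUNT(*) as cnt
FROM movies
GROUP BY genre
HAVING COUNT(*) > 1

Result:
  Action: 2
  Horror: 3
  Romance: 3
  SciFi: 2

Note: HAVING filters groups after aggregation, WHERE filters rows before.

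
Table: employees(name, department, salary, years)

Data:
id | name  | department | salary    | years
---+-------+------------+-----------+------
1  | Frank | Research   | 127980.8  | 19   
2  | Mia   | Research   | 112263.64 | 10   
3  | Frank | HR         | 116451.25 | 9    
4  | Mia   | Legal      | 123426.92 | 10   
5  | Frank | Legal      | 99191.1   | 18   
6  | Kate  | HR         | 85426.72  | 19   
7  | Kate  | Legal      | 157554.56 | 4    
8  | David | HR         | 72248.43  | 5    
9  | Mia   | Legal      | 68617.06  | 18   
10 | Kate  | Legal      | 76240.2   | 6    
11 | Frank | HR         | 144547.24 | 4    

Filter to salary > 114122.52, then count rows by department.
SELECT department, COUNT(*)
FROM employees
WHERE salary > 114122.52
GROUP BY department

Note: WHERE filters rows before grouping.

Result:
  HR: 2
  Legal: 2
  Research: 1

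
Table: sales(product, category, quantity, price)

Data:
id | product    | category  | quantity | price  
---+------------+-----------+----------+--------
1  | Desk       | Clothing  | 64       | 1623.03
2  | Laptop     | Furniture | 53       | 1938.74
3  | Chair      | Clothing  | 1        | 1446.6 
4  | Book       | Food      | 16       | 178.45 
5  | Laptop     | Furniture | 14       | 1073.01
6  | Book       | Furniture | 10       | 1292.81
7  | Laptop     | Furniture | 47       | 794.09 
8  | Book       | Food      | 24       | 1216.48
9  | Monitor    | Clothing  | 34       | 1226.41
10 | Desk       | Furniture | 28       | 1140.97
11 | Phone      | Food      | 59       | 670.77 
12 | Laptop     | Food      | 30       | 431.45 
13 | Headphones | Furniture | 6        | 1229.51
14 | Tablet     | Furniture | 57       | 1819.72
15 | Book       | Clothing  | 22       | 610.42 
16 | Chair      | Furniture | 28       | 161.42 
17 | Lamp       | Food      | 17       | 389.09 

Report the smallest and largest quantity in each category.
SELECT category, MIN(quantity), MAX(quantity)
FROM sales
GROUP BY category

Result:
  Clothing: min=1, max=64
  Food: min=16, max=59
  Furniture: min=6, max=57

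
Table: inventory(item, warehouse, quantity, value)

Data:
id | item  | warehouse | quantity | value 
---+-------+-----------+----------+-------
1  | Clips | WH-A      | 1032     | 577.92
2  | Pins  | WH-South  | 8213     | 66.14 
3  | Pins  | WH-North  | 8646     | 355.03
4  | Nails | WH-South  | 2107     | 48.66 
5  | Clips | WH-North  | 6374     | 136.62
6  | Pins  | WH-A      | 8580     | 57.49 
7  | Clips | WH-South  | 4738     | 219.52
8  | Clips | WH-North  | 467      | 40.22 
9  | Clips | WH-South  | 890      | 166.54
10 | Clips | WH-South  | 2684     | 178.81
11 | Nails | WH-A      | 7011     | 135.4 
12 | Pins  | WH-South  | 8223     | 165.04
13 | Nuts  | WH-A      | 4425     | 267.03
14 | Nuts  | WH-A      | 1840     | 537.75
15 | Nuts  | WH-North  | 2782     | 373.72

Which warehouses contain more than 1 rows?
SELECT warehouse, COUNT(*) as cnt
FROM inventory
GROUP BY warehouse
HAVING COUNT(*) > 1

Result:
  WH-A: 5
  WH-North: 4
  WH-South: 6

Note: HAVING filters groups after aggregation, WHERE filters rows before.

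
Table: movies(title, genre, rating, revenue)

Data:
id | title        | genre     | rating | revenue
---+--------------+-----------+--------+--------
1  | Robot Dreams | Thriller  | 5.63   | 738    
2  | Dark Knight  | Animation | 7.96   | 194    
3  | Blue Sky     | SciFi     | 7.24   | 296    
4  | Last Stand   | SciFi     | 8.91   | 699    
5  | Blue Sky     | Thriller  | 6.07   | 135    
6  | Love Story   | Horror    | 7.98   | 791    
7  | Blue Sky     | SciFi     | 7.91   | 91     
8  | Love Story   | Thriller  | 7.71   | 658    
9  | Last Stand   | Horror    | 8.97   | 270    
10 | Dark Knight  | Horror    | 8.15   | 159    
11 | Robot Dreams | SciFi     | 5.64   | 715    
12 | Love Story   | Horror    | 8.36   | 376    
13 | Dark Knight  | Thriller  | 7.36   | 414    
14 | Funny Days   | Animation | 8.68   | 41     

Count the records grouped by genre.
SELECT genre, COUNT(*) as count
FROM movies
GROUP BY genre

Result:
  Animation: 2
  Horror: 4
  SciFi: 4
  Thriller: 4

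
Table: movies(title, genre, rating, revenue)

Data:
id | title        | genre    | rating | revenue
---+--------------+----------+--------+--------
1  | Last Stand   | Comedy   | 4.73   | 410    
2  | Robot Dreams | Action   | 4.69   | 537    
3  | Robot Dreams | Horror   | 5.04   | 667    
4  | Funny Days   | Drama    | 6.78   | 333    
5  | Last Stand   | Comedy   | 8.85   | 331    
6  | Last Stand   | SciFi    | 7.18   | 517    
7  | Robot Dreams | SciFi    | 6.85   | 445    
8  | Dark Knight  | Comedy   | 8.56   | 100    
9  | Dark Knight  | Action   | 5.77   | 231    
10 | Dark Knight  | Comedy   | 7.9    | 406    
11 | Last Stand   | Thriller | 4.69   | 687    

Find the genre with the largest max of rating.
SELECT genre, MAX(rating) as val
FROM movies
GROUP BY genre
ORDER BY val DESC
LIMIT 1

Result: Comedy with max(rating) = 8.85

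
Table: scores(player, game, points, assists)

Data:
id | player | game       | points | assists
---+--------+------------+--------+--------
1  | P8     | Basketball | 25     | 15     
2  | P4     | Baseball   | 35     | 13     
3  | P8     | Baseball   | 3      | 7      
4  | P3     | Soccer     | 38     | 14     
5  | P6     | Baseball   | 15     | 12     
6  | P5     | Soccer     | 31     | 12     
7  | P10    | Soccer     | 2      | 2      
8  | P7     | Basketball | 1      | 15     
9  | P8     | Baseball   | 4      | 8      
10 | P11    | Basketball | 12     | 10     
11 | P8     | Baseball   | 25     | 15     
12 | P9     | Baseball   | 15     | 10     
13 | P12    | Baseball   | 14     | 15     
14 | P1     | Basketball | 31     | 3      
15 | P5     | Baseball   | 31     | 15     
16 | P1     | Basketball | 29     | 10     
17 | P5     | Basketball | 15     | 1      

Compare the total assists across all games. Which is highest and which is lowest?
SELECT game, SUM(assists)
FROM scores
GROUP BY game
ORDER BY SUM(assists)

All groups:
  Soccer: 28
  Basketball: 54
  Baseball: 95

Highest: Baseball (95)
Lowest: Soccer (28)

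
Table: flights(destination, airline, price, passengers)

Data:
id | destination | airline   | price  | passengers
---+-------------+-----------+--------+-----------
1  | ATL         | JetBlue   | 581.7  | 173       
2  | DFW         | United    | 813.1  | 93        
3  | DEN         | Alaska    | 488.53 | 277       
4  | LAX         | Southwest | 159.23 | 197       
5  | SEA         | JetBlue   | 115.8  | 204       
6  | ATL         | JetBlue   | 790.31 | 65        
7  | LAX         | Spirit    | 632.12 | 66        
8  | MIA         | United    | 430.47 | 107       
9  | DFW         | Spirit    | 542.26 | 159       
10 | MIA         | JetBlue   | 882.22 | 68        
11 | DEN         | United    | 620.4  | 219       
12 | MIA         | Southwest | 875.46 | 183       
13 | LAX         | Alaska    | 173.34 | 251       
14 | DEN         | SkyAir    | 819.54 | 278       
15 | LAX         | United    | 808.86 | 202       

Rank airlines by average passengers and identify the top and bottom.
SELECT airline, AVG(passengers)
FROM flights
GROUP BY airline
ORDER BY AVG(passengers)

All groups:
  Spirit: 112.50
  JetBlue: 127.50
  United: 155.25
  Southwest: 190.00
  Alaska: 264.00
  SkyAir: 278.00

Highest: SkyAir (278.00)
Lowest: Spirit (112.50)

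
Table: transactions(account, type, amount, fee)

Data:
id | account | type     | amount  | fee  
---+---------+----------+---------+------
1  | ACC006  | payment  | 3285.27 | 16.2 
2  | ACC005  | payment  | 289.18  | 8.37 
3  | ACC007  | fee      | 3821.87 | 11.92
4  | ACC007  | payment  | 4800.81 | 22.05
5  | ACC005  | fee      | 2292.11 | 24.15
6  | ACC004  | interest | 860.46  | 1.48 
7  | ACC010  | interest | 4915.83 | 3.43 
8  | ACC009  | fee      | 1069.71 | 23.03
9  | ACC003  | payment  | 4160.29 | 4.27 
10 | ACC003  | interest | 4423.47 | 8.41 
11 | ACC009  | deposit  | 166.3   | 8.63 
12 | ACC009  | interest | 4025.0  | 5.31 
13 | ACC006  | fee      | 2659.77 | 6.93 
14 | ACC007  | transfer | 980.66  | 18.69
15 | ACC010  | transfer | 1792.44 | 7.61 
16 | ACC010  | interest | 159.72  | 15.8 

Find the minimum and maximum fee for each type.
SELECT type, MIN(fee), MAX(fee)
FROM transactions
GROUP BY type

Result:
  deposit: min=8.63, max=8.63
  fee: min=6.93, max=24.15
  interest: min=1.48, max=15.80
  payment: min=4.27, max=22.05
  transfer: min=7.61, max=18.69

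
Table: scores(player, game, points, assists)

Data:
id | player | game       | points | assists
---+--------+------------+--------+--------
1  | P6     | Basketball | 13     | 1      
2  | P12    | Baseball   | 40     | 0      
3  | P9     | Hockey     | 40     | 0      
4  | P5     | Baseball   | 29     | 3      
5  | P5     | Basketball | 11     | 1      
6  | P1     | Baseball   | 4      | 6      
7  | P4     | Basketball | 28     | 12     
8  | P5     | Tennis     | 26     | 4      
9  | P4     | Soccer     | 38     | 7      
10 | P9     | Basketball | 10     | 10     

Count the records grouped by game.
SELECT game, COUNT(*) as count
FROM scores
GROUP BY game

Result:
  Baseball: 3
  Basketball: 4
  Hockey: 1
  Soccer: 1
  Tennis: 1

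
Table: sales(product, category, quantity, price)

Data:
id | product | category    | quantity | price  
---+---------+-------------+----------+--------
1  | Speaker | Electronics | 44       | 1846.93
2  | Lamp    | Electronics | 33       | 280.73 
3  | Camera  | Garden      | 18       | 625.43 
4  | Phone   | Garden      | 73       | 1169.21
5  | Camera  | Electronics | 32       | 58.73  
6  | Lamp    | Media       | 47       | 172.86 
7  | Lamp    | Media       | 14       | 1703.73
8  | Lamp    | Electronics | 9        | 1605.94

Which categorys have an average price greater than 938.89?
SELECT category, AVG(price)
FROM sales
GROUP BY category
HAVING AVG(price) > 938.89

Result:
  Electronics: avg=948.08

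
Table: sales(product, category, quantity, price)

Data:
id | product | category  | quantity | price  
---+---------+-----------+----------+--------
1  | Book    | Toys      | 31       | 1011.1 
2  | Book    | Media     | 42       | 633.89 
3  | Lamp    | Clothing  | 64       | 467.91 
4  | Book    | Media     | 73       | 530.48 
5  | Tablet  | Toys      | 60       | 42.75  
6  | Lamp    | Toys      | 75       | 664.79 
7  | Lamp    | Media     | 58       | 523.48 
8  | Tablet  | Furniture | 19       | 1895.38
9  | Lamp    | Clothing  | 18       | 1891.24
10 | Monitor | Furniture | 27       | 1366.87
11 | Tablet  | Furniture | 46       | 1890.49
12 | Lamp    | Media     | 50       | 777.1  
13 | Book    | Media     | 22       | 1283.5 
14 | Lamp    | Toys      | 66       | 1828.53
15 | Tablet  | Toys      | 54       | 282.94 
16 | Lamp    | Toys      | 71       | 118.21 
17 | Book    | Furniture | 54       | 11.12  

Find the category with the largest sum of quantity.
SELECT category, SUM(quantity) as val
FROM sales
GROUP BY category
ORDER BY val DESC
LIMIT 1

Result: Toys with sum(quantity) = 357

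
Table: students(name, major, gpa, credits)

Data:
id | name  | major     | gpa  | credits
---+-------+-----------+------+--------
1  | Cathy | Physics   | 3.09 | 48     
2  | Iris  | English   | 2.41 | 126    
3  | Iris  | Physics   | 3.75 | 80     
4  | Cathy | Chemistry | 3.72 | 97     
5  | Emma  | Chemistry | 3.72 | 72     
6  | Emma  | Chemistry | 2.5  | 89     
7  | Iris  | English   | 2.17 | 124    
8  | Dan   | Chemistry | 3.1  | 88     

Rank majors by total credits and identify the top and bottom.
SELECT major, SUM(credits)
FROM students
GROUP BY major
ORDER BY SUM(credits)

All groups:
  Physics: 128
  English: 250
  Chemistry: 346

Highest: Chemistry (346)
Lowest: Physics (128)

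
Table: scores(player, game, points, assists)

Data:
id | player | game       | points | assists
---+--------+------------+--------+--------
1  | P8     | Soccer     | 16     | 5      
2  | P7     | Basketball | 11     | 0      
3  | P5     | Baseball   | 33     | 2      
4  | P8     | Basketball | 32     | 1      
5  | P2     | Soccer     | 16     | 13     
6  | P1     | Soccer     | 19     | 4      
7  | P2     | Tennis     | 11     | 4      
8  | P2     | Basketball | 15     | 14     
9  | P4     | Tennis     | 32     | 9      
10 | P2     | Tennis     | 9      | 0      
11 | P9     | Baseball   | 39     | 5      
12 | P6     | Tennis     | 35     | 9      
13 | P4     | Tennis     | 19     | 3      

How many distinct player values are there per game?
SELECT game, COUNT(DISTINCT player)
FROM scores
GROUP BY game

Result:
  Baseball: 2 distinct
  Basketball: 3 distinct
  Soccer: 3 distinct
  Tennis: 3 distinct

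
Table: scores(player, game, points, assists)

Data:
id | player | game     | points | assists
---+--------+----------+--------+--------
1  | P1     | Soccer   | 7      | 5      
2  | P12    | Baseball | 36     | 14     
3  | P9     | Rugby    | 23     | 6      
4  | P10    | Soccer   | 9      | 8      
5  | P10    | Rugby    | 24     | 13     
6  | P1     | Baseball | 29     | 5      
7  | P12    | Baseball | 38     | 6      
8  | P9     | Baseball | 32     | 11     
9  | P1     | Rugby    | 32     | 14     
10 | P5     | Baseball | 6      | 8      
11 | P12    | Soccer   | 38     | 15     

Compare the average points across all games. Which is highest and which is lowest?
SELECT game, AVG(points)
FROM scores
GROUP BY game
ORDER BY AVG(points)

All groups:
  Soccer: 18.00
  Rugby: 26.33
  Baseball: 28.20

Highest: Baseball (28.20)
Lowest: Soccer (18.00)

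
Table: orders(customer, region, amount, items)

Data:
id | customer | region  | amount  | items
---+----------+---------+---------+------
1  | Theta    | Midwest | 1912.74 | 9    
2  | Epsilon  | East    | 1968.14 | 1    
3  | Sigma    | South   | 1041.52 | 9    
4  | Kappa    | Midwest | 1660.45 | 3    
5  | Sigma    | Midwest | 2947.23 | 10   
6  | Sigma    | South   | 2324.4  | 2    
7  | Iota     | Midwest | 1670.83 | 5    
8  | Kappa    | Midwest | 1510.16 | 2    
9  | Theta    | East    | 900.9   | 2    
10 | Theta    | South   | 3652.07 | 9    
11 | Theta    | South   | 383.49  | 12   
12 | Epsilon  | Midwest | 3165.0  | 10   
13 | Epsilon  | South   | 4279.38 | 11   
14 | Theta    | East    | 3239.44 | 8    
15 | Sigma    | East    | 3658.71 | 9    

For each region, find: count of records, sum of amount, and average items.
SELECT region,
       COUNT(*) as cnt,
       SUM(amount) as total_amount,
       AVG(items) as avg_items
FROM orders
GROUP BY region

Result:
  East: 4 records, 9767.19 total amount, 5.00 avg items
  Midwest: 6 records, 12866.41 total amount, 6.50 avg items
  South: 5 records, 11680.86 total amount, 8.60 avg items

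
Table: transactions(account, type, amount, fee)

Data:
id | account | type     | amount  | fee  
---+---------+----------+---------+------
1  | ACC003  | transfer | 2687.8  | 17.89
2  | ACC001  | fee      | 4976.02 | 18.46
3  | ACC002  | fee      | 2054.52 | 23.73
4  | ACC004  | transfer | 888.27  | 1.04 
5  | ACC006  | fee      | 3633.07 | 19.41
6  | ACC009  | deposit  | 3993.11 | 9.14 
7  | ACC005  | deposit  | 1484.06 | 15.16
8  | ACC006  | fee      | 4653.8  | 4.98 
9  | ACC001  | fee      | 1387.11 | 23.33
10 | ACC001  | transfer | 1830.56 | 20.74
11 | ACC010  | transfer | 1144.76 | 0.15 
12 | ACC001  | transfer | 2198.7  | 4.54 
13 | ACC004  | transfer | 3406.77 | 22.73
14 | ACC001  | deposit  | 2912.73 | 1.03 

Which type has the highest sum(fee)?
SELECT type, SUM(fee) as val
FROM transactions
GROUP BY type
ORDER BY val DESC
LIMIT 1

Result: fee with sum(fee) = 89.91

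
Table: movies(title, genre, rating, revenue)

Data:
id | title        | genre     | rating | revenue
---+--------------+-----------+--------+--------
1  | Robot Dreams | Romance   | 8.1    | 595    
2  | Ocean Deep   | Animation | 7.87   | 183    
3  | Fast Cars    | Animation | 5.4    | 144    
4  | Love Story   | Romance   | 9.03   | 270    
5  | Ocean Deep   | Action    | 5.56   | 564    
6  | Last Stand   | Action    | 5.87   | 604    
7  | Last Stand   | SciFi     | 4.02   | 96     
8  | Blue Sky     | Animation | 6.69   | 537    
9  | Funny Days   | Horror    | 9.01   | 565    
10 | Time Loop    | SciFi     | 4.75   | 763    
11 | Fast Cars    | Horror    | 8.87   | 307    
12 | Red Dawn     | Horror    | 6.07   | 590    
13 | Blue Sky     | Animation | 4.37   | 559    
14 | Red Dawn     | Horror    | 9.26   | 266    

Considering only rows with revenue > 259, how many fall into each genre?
SELECT genre, COUNT(*)
FROM movies
WHERE revenue > 259
GROUP BY genre

Note: WHERE filters rows before grouping.

Result:
  Action: 2
  Animation: 2
  Horror: 4
  Romance: 2
  SciFi: 1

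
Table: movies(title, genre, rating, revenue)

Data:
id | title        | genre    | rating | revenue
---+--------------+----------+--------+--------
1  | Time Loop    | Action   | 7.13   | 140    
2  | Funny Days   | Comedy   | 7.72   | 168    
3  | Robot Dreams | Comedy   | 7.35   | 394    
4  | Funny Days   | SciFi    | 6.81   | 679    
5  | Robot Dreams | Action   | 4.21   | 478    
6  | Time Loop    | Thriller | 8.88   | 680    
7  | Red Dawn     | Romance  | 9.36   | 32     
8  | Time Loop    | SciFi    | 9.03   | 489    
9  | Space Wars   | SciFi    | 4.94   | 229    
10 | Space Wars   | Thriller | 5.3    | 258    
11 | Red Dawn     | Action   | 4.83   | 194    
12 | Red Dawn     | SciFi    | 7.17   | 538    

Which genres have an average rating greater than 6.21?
SELECT genre, AVG(rating)
FROM movies
GROUP BY genre
HAVING AVG(rating) > 6.21

Result:
  Comedy: avg=7.54
  Romance: avg=9.36
  SciFi: avg=6.99
  Thriller: avg=7.09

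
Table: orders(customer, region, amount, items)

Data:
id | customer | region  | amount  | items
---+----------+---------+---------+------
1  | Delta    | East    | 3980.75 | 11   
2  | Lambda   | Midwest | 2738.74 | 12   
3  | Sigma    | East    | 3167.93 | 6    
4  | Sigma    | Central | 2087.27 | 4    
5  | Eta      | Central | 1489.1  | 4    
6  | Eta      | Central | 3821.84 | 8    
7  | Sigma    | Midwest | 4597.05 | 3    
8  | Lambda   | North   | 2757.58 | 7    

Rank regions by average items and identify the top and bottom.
SELECT region, AVG(items)
FROM orders
GROUP BY region
ORDER BY AVG(items)

All groups:
  Central: 5.33
  North: 7.00
  Midwest: 7.50
  East: 8.50

Highest: East (8.50)
Lowest: Central (5.33)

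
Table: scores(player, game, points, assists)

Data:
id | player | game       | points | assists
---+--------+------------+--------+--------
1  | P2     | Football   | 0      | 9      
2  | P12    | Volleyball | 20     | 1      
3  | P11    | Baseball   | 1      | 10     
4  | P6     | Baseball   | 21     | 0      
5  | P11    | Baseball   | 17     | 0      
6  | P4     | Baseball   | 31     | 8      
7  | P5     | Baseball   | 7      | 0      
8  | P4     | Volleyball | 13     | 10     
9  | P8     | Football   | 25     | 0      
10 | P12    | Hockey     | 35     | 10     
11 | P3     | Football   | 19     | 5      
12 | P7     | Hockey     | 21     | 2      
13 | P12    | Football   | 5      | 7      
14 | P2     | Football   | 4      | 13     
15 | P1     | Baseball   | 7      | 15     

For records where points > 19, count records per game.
SELECT game, COUNT(*)
FROM scores
WHERE points > 19
GROUP BY game

Note: WHERE filters rows before grouping.

Result:
  Baseball: 2
  Football: 1
  Hockey: 2
  Volleyball: 1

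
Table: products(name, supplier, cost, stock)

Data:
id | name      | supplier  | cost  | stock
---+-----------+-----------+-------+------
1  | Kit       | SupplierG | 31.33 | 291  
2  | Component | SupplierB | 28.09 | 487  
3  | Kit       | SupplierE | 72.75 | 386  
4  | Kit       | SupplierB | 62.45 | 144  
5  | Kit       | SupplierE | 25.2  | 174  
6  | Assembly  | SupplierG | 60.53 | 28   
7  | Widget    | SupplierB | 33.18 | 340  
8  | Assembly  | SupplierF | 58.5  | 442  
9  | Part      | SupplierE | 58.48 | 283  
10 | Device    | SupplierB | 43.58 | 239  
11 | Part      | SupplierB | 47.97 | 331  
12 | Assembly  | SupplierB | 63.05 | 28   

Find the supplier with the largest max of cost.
SELECT supplier, MAX(cost) as val
FROM products
GROUP BY supplier
ORDER BY val DESC
LIMIT 1

Result: SupplierE with max(cost) = 72.75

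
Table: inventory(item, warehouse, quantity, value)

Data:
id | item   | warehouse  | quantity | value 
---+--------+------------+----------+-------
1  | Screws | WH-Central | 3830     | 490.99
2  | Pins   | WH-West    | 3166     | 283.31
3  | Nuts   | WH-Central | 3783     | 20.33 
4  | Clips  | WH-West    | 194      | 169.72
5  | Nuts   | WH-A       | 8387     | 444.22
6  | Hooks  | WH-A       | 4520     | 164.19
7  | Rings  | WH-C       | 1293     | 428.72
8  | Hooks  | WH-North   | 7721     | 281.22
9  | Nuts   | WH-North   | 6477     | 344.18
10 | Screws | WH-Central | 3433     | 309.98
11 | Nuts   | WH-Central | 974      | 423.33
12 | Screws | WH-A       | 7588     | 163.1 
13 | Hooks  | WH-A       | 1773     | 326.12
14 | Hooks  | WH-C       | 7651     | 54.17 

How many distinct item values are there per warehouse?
SELECT warehouse, COUNT(DISTINCT item)
FROM inventory
GROUP BY warehouse

Result:
  WH-A: 3 distinct
  WH-C: 2 distinct
  WH-Central: 2 distinct
  WH-North: 2 distinct
  WH-West: 2 distinct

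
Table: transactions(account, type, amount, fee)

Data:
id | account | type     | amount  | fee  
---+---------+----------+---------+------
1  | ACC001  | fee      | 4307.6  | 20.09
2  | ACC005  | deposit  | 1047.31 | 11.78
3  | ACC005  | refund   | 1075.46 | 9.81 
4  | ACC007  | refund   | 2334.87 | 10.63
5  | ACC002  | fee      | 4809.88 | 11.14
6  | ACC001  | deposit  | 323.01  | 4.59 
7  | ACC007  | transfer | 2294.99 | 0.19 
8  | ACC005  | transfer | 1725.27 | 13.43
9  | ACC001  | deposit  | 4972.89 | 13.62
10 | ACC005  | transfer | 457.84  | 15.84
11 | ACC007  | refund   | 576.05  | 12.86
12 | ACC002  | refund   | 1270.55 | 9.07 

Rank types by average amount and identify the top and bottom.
SELECT type, AVG(amount)
FROM transactions
GROUP BY type
ORDER BY AVG(amount)

All groups:
  refund: 1314.23
  transfer: 1492.70
  deposit: 2114.40
  fee: 4558.74

Highest: fee (4558.74)
Lowest: refund (1314.23)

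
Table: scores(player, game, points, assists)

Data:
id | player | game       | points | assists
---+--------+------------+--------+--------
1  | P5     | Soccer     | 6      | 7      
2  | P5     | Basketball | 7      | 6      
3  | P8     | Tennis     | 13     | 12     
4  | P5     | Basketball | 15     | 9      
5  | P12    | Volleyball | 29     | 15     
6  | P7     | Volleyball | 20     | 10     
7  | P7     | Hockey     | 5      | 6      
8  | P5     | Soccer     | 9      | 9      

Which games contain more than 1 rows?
SELECT game, COUNT(*) as cnt
FROM scores
GROUP BY game
HAVING COUNT(*) > 1

Result:
  Basketball: 2
  Soccer: 2
  Volleyball: 2

Note: HAVING filters groups after aggregation, WHERE filters rows before.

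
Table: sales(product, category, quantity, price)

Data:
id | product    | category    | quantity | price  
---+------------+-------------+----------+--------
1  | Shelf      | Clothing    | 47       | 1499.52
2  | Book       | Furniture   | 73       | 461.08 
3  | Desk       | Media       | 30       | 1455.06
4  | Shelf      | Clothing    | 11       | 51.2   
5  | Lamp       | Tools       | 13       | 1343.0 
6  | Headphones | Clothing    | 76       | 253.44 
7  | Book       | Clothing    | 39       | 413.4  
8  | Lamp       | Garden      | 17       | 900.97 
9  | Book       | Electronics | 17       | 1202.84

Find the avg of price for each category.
SELECT category, AVG(price) as result
FROM sales
GROUP BY category

Result:
  Clothing: 554.39
  Electronics: 1202.84
  Furniture: 461.08
  Garden: 900.97
  Media: 1455.06
  Tools: 1343.00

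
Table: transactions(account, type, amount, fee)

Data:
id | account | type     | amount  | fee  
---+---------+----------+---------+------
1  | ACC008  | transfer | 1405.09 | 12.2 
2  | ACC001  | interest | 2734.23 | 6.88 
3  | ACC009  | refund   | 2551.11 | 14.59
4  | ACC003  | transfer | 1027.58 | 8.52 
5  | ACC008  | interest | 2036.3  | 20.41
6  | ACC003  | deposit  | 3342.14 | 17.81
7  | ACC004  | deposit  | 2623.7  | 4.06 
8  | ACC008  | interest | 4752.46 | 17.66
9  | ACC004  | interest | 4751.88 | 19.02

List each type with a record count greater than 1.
SELECT type, COUNT(*) as cnt
FROM transactions
GROUP BY type
HAVING COUNT(*) > 1

Result:
  deposit: 2
  interest: 4
  transfer: 2

Note: HAVING filters groups after aggregation, WHERE filters rows before.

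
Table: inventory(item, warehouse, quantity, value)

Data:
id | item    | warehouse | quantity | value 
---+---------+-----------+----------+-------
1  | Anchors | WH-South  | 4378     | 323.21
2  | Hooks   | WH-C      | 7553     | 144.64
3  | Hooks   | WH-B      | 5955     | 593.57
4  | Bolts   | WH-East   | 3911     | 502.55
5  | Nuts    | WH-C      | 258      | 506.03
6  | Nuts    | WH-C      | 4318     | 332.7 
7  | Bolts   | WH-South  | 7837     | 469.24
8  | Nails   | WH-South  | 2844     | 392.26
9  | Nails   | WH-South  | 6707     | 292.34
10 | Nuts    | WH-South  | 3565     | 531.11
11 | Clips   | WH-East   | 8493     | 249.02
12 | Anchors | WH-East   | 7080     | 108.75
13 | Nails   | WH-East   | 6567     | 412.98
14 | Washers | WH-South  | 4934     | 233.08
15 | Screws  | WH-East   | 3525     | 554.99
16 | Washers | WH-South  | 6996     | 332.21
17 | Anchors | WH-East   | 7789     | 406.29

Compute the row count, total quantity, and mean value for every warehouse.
SELECT warehouse,
       COUNT(*) as cnt,
       SUM(quantity) as total_quantity,
       AVG(value) as avg_value
FROM inventory
GROUP BY warehouse

Result:
  WH-B: 1 records, 5955 total quantity, 593.57 avg value
  WH-C: 3 records, 12129 total quantity, 327.79 avg value
  WH-East: 6 records, 37365 total quantity, 372.43 avg value
  WH-South: 7 records, 37261 total quantity, 367.64 avg value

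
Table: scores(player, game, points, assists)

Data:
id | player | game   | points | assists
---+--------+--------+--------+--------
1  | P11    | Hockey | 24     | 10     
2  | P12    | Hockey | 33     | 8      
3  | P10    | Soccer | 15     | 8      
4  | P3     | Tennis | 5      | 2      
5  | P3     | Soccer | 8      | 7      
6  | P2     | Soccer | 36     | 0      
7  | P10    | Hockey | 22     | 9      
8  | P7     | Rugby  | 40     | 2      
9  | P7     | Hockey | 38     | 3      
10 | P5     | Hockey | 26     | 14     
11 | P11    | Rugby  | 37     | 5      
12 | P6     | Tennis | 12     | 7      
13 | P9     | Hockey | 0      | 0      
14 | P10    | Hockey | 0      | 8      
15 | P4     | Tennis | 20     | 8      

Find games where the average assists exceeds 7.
SELECT game, AVG(assists)
FROM scores
GROUP BY game
HAVING AVG(assists) > 7

Result:
  Hockey: avg=7.43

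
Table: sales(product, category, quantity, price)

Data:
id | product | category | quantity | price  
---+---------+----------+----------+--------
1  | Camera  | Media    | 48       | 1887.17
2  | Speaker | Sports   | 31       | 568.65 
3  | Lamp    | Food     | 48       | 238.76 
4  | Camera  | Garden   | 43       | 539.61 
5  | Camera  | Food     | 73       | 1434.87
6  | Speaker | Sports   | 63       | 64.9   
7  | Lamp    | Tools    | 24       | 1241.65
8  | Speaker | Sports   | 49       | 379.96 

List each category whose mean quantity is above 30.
SELECT category, AVG(quantity)
FROM sales
GROUP BY category
HAVING AVG(quantity) > 30

Result:
  Food: avg=60.50
  Garden: avg=43.00
  Media: avg=48.00
  Sports: avg=47.67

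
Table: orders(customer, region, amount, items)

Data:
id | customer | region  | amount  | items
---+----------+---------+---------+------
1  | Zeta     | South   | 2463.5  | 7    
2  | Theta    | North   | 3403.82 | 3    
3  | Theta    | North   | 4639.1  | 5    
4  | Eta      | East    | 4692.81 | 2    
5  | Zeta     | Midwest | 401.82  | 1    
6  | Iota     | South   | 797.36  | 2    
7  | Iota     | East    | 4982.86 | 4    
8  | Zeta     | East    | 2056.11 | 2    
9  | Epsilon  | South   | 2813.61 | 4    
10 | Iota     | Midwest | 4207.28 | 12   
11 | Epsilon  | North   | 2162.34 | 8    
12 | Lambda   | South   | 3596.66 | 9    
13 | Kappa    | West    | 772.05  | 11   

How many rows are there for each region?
SELECT region, COUNT(*) as count
FROM orders
GROUP BY region

Result:
  East: 3
  Midwest: 2
  North: 3
  South: 4
  West: 1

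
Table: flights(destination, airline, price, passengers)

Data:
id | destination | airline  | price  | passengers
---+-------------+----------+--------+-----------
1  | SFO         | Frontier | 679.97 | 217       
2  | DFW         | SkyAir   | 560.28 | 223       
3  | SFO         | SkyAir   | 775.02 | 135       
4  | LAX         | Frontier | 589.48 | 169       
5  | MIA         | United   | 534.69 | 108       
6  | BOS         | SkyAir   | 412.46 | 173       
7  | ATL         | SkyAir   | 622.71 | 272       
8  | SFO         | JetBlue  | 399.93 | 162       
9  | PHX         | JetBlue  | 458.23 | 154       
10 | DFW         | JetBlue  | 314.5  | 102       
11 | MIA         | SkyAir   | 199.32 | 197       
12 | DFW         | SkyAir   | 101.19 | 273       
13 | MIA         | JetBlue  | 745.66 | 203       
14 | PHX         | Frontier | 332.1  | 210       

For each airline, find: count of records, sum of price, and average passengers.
SELECT airline,
       COUNT(*) as cnt,
       SUM(price) as total_price,
       AVG(passengers) as avg_passengers
FROM flights
GROUP BY airline

Result:
  Frontier: 3 records, 1601.55 total price, 198.67 avg passengers
  JetBlue: 4 records, 1918.32 total price, 155.25 avg passengers
  SkyAir: 6 records, 2670.98 total price, 212.17 avg passengers
  United: 1 records, 534.69 total price, 108.00 avg passengers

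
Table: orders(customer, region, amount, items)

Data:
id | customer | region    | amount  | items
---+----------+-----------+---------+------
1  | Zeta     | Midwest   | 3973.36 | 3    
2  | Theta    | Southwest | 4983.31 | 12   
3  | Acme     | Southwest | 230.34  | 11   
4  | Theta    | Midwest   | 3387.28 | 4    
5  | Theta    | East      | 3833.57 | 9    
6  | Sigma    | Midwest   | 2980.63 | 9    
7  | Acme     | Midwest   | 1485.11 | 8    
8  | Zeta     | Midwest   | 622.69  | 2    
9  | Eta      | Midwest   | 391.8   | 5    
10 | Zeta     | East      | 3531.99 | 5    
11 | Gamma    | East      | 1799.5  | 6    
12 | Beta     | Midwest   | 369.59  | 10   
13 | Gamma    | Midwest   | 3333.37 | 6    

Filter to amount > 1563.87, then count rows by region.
SELECT region, COUNT(*)
FROM orders
WHERE amount > 1563.87
GROUP BY region

Note: WHERE filters rows before grouping.

Result:
  East: 3
  Midwest: 4
  Southwest: 1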